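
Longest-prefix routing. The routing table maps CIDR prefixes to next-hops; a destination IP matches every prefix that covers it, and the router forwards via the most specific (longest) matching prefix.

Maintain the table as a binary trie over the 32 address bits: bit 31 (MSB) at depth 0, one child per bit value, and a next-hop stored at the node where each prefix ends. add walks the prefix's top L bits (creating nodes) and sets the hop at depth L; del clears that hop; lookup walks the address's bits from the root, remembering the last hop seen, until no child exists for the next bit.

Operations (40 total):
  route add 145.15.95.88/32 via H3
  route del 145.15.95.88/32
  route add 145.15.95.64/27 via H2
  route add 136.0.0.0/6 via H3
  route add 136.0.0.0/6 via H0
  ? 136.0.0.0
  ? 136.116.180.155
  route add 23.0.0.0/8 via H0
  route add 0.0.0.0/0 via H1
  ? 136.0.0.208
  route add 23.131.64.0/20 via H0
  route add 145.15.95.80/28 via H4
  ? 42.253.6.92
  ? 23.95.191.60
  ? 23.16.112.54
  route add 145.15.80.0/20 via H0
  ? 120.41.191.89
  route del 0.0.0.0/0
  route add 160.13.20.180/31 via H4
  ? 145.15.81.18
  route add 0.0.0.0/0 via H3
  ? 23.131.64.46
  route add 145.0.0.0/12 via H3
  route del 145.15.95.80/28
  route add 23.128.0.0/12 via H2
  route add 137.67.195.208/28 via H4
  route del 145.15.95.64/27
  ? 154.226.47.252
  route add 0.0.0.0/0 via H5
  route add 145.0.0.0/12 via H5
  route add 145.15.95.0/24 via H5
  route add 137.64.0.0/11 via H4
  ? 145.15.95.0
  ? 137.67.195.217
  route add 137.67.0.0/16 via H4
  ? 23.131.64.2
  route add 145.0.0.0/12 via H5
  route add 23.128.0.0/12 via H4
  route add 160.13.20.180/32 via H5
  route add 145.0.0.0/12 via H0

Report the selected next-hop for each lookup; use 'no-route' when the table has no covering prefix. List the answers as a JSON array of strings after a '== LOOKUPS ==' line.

Apply in order:
  + 145.15.95.88/32 (H3) depth=32
  del 145.15.95.88/32 (clear depth 32)
  + 145.15.95.64/27 (H2) depth=27
  + 136.0.0.0/6 (H3) depth=6
  + 136.0.0.0/6 (H0) depth=6
  lookup 136.0.0.0: bits 100010 walk d0:-→d1:-→d2:-→d3:-→d4:-→d5:-→d6:H0 -> H0
  lookup 136.116.180.155: bits 100010 walk d0:-→d1:-→d2:-→d3:-→d4:-→d5:-→d6:H0 -> H0
  + 23.0.0.0/8 (H0) depth=8
  + 0.0.0.0/0 (H1) depth=0
  lookup 136.0.0.208: bits 100010 walk d0:H1→d1:-→d2:-→d3:-→d4:-→d5:-→d6:H0 -> H0
  + 23.131.64.0/20 (H0) depth=20
  + 145.15.95.80/28 (H4) depth=28
  lookup 42.253.6.92: bits 00 walk d0:H1→d1:-→d2:- -> H1
  lookup 23.95.191.60: bits 00010111 walk d0:H1→d1:-→d2:-→d3:-→d4:-→d5:-→d6:-→d7:-→d8:H0 -> H0
  lookup 23.16.112.54: bits 00010111 walk d0:H1→d1:-→d2:-→d3:-→d4:-→d5:-→d6:-→d7:-→d8:H0 -> H0
  + 145.15.80.0/20 (H0) depth=20
  lookup 120.41.191.89: bits 0 walk d0:H1→d1:- -> H1
  del 0.0.0.0/0 (clear depth 0)
  + 160.13.20.180/31 (H4) depth=31
  lookup 145.15.81.18: bits 10010001000011110101 walk d0:-→d1:-→d2:-→d3:-→d4:-→d5:-→d6:-→d7:-→d8:-→d9:-→d10:-→d11:-→d12:-→d13:-→d14:-→d15:-→d16:-→d17:-→d18:-→d19:-→d20:H0 -> H0
  + 0.0.0.0/0 (H3) depth=0
  lookup 23.131.64.46: bits 00010111100000110100 walk d0:H3→d1:-→d2:-→d3:-→d4:-→d5:-→d6:-→d7:-→d8:H0→d9:-→d10:-→d11:-→d12:-→d13:-→d14:-→d15:-→d16:-→d17:-→d18:-→d19:-→d20:H0 -> H0
  + 145.0.0.0/12 (H3) depth=12
  del 145.15.95.80/28 (clear depth 28)
  + 23.128.0.0/12 (H2) depth=12
  + 137.67.195.208/28 (H4) depth=28
  del 145.15.95.64/27 (clear depth 27)
  lookup 154.226.47.252: bits 1001 walk d0:H3→d1:-→d2:-→d3:-→d4:- -> H3
  + 0.0.0.0/0 (H5) depth=0
  + 145.0.0.0/12 (H5) depth=12
  + 145.15.95.0/24 (H5) depth=24
  + 137.64.0.0/11 (H4) depth=11
  lookup 145.15.95.0: bits 1001000100001111010111110 walk d0:H5→d1:-→d2:-→d3:-→d4:-→d5:-→d6:-→d7:-→d8:-→d9:-→d10:-→d11:-→d12:H5→d13:-→d14:-→d15:-→d16:-→d17:-→d18:-→d19:-→d20:H0→d21:-→d22:-→d23:-→d24:H5→d25:- -> H5
  lookup 137.67.195.217: bits 1000100101000011110000111101 walk d0:H5→d1:-→d2:-→d3:-→d4:-→d5:-→d6:H0→d7:-→d8:-→d9:-→d10:-→d11:H4→d12:-→d13:-→d14:-→d15:-→d16:-→d17:-→d18:-→d19:-→d20:-→d21:-→d22:-→d23:-→d24:-→d25:-→d26:-→d27:-→d28:H4 -> H4
  + 137.67.0.0/16 (H4) depth=16
  lookup 23.131.64.2: bits 00010111100000110100 walk d0:H5→d1:-→d2:-→d3:-→d4:-→d5:-→d6:-→d7:-→d8:H0→d9:-→d10:-→d11:-→d12:H2→d13:-→d14:-→d15:-→d16:-→d17:-→d18:-→d19:-→d20:H0 -> H0
  + 145.0.0.0/12 (H5) depth=12
  + 23.128.0.0/12 (H4) depth=12
  + 160.13.20.180/32 (H5) depth=32
  + 145.0.0.0/12 (H0) depth=12

== LOOKUPS ==
["H0","H0","H0","H1","H0","H0","H1","H0","H0","H3","H5","H4","H0"]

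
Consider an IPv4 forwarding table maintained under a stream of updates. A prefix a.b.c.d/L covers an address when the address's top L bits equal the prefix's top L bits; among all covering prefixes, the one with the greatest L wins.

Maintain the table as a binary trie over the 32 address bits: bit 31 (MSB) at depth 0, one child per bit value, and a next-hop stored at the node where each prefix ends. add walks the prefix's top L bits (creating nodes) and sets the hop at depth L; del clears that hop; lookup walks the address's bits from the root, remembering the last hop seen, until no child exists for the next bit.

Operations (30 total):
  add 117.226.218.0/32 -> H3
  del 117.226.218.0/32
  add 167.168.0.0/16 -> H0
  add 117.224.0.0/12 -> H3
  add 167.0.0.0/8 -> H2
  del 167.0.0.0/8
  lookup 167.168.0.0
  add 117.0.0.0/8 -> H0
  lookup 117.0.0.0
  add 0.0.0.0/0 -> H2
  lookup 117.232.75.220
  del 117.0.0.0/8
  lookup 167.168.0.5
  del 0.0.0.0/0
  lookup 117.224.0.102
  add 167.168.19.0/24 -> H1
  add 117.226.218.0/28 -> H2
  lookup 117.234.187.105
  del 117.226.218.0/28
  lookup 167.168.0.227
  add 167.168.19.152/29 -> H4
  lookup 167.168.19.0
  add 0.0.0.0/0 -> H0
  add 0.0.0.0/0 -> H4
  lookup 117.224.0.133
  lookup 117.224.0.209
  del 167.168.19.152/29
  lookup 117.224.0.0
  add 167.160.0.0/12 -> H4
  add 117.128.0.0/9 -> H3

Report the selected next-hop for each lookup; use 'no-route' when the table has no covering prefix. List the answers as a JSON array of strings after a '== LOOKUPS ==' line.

Trace:
  add 117.226.218.0/32 -> H3 at depth 32
  - 117.226.218.0/32 clear@32
  add 167.168.0.0/16 -> H0 at depth 16
  add 117.224.0.0/12 -> H3 at depth 12
  add 167.0.0.0/8 -> H2 at depth 8
  - 167.0.0.0/8 clear@8
  ? 167.168.0.0  path d0:-→d1:-→d2:-→d3:-→d4:-→d5:-→d6:-→d7:-→d8:-→d9:-→d10:-→d11:-→d12:-→d13:-→d14:-→d15:-→d16:H0  best=H0
  add 117.0.0.0/8 -> H0 at depth 8
  ? 117.0.0.0  path d0:-→d1:-→d2:-→d3:-→d4:-→d5:-→d6:-→d7:-→d8:H0  best=H0
  add 0.0.0.0/0 -> H2 at depth 0
  ? 117.232.75.220  path d0:H2→d1:-→d2:-→d3:-→d4:-→d5:-→d6:-→d7:-→d8:H0→d9:-→d10:-→d11:-→d12:H3  best=H3
  - 117.0.0.0/8 clear@8
  ? 167.168.0.5  path d0:H2→d1:-→d2:-→d3:-→d4:-→d5:-→d6:-→d7:-→d8:-→d9:-→d10:-→d11:-→d12:-→d13:-→d14:-→d15:-→d16:H0  best=H0
  - 0.0.0.0/0 clear@0
  ? 117.224.0.102  path d0:-→d1:-→d2:-→d3:-→d4:-→d5:-→d6:-→d7:-→d8:-→d9:-→d10:-→d11:-→d12:H3→d13:-→d14:-  best=H3
  add 167.168.19.0/24 -> H1 at depth 24
  add 117.226.218.0/28 -> H2 at depth 28
  ? 117.234.187.105  path d0:-→d1:-→d2:-→d3:-→d4:-→d5:-→d6:-→d7:-→d8:-→d9:-→d10:-→d11:-→d12:H3  best=H3
  - 117.226.218.0/28 clear@28
  ? 167.168.0.227  path d0:-→d1:-→d2:-→d3:-→d4:-→d5:-→d6:-→d7:-→d8:-→d9:-→d10:-→d11:-→d12:-→d13:-→d14:-→d15:-→d16:H0→d17:-→d18:-→d19:-  best=H0
  add 167.168.19.152/29 -> H4 at depth 29
  ? 167.168.19.0  path d0:-→d1:-→d2:-→d3:-→d4:-→d5:-→d6:-→d7:-→d8:-→d9:-→d10:-→d11:-→d12:-→d13:-→d14:-→d15:-→d16:H0→d17:-→d18:-→d19:-→d20:-→d21:-→d22:-→d23:-→d24:H1  best=H1
  add 0.0.0.0/0 -> H0 at depth 0
  add 0.0.0.0/0 -> H4 at depth 0
  ? 117.224.0.133  path d0:H4→d1:-→d2:-→d3:-→d4:-→d5:-→d6:-→d7:-→d8:-→d9:-→d10:-→d11:-→d12:H3→d13:-→d14:-  best=H3
  ? 117.224.0.209  path d0:H4→d1:-→d2:-→d3:-→d4:-→d5:-→d6:-→d7:-→d8:-→d9:-→d10:-→d11:-→d12:H3→d13:-→d14:-  best=H3
  - 167.168.19.152/29 clear@29
  ? 117.224.0.0  path d0:H4→d1:-→d2:-→d3:-→d4:-→d5:-→d6:-→d7:-→d8:-→d9:-→d10:-→d11:-→d12:H3→d13:-→d14:-  best=H3
  add 167.160.0.0/12 -> H4 at depth 12
  add 117.128.0.0/9 -> H3 at depth 9

== LOOKUPS ==
["H0","H0","H3","H0","H3","H3","H0","H1","H3","H3","H3"]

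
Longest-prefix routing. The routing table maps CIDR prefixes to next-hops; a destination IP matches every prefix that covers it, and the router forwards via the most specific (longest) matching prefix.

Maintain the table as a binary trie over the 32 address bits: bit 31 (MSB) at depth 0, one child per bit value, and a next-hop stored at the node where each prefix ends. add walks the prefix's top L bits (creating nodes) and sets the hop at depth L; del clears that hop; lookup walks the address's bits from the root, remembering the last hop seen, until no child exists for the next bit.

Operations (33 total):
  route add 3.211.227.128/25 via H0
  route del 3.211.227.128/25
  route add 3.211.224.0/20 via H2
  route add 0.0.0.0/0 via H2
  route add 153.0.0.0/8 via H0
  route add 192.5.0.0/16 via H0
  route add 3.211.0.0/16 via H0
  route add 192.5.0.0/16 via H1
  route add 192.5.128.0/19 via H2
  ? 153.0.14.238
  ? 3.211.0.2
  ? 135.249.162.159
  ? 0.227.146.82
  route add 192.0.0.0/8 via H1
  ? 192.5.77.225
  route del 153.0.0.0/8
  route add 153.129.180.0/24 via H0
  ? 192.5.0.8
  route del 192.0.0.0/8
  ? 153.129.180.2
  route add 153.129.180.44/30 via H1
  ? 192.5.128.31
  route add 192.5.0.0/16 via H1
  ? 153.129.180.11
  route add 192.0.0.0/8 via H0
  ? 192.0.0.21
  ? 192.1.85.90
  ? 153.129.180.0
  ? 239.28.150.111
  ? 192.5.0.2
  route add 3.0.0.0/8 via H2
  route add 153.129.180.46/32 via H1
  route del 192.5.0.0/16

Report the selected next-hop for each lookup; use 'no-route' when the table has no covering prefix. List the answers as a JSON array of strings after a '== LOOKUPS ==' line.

Process each operation:
  add 3.211.227.128/25 -> H0 at depth 25
  del 3.211.227.128/25 (clear depth 25)
  add 3.211.224.0/20 -> H2 at depth 20
  add 0.0.0.0/0 -> H2 at depth 0
  add 153.0.0.0/8 -> H0 at depth 8
  add 192.5.0.0/16 -> H0 at depth 16
  add 3.211.0.0/16 -> H0 at depth 16
  add 192.5.0.0/16 -> H1 at depth 16
  add 192.5.128.0/19 -> H2 at depth 19
  ? 153.0.14.238  path d0:H2→d1:-→d2:-→d3:-→d4:-→d5:-→d6:-→d7:-→d8:H0  best=H0
  ? 3.211.0.2  path d0:H2→d1:-→d2:-→d3:-→d4:-→d5:-→d6:-→d7:-→d8:-→d9:-→d10:-→d11:-→d12:-→d13:-→d14:-→d15:-→d16:H0  best=H0
  ? 135.249.162.159  path d0:H2→d1:-→d2:-→d3:-  best=H2
  ? 0.227.146.82  path d0:H2→d1:-→d2:-→d3:-→d4:-→d5:-→d6:-  best=H2
  add 192.0.0.0/8 -> H1 at depth 8
  ? 192.5.77.225  path d0:H2→d1:-→d2:-→d3:-→d4:-→d5:-→d6:-→d7:-→d8:H1→d9:-→d10:-→d11:-→d12:-→d13:-→d14:-→d15:-→d16:H1  best=H1
  del 153.0.0.0/8 (clear depth 8)
  add 153.129.180.0/24 -> H0 at depth 24
  ? 192.5.0.8  path d0:H2→d1:-→d2:-→d3:-→d4:-→d5:-→d6:-→d7:-→d8:H1→d9:-→d10:-→d11:-→d12:-→d13:-→d14:-→d15:-→d16:H1  best=H1
  del 192.0.0.0/8 (clear depth 8)
  ? 153.129.180.2  path d0:H2→d1:-→d2:-→d3:-→d4:-→d5:-→d6:-→d7:-→d8:-→d9:-→d10:-→d11:-→d12:-→d13:-→d14:-→d15:-→d16:-→d17:-→d18:-→d19:-→d20:-→d21:-→d22:-→d23:-→d24:H0  best=H0
  add 153.129.180.44/30 -> H1 at depth 30
  ? 192.5.128.31  path d0:H2→d1:-→d2:-→d3:-→d4:-→d5:-→d6:-→d7:-→d8:-→d9:-→d10:-→d11:-→d12:-→d13:-→d14:-→d15:-→d16:H1→d17:-→d18:-→d19:H2  best=H2
  add 192.5.0.0/16 -> H1 at depth 16
  ? 153.129.180.11  path d0:H2→d1:-→d2:-→d3:-→d4:-→d5:-→d6:-→d7:-→d8:-→d9:-→d10:-→d11:-→d12:-→d13:-→d14:-→d15:-→d16:-→d17:-→d18:-→d19:-→d20:-→d21:-→d22:-→d23:-→d24:H0→d25:-→d26:-  best=H0
  add 192.0.0.0/8 -> H0 at depth 8
  ? 192.0.0.21  path d0:H2→d1:-→d2:-→d3:-→d4:-→d5:-→d6:-→d7:-→d8:H0→d9:-→d10:-→d11:-→d12:-→d13:-  best=H0
  ? 192.1.85.90  path d0:H2→d1:-→d2:-→d3:-→d4:-→d5:-→d6:-→d7:-→d8:H0→d9:-→d10:-→d11:-→d12:-→d13:-  best=H0
  ? 153.129.180.0  path d0:H2→d1:-→d2:-→d3:-→d4:-→d5:-→d6:-→d7:-→d8:-→d9:-→d10:-→d11:-→d12:-→d13:-→d14:-→d15:-→d16:-→d17:-→d18:-→d19:-→d20:-→d21:-→d22:-→d23:-→d24:H0→d25:-→d26:-  best=H0
  ? 239.28.150.111  path d0:H2→d1:-→d2:-  best=H2
  ? 192.5.0.2  path d0:H2→d1:-→d2:-→d3:-→d4:-→d5:-→d6:-→d7:-→d8:H0→d9:-→d10:-→d11:-→d12:-→d13:-→d14:-→d15:-→d16:H1  best=H1
  add 3.0.0.0/8 -> H2 at depth 8
  add 153.129.180.46/32 -> H1 at depth 32
  del 192.5.0.0/16 (clear depth 16)

== LOOKUPS ==
["H0","H0","H2","H2","H1","H1","H0","H2","H0","H0","H0","H0","H2","H1"]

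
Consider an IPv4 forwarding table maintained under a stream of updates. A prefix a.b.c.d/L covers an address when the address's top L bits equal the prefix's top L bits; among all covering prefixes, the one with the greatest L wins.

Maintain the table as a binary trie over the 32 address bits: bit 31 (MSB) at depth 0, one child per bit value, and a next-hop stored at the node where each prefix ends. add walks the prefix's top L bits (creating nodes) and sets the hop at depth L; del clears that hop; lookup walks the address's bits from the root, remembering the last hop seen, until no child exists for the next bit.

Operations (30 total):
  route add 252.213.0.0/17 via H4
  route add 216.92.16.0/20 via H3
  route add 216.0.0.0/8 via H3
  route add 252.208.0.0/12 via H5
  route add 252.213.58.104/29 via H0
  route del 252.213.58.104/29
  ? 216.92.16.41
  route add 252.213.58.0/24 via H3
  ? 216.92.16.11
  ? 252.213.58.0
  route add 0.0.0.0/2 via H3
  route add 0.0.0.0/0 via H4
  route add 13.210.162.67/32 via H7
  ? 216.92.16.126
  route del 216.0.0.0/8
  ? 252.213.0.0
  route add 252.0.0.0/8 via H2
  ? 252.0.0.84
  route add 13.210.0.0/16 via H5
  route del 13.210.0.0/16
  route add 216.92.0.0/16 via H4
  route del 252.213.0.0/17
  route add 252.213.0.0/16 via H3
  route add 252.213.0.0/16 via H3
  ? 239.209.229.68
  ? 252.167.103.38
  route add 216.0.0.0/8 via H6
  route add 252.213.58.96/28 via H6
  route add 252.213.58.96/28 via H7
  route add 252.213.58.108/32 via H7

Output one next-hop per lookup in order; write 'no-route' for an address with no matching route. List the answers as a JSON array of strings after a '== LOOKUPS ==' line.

Trace:
  add 252.213.0.0/17 -> H4 at depth 17
  add 216.92.16.0/20 -> H3 at depth 20
  add 216.0.0.0/8 -> H3 at depth 8
  add 252.208.0.0/12 -> H5 at depth 12
  add 252.213.58.104/29 -> H0 at depth 29
  - 252.213.58.104/29 clear@29
  Q 216.92.16.41: descend 11011000010111000001 ; hops seen [H3,H3] ; pick H3
  add 252.213.58.0/24 -> H3 at depth 24
  Q 216.92.16.11: descend 11011000010111000001 ; hops seen [H3,H3] ; pick H3
  Q 252.213.58.0: descend 1111110011010101001110100 ; hops seen [H5,H4,H3] ; pick H3
  add 0.0.0.0/2 -> H3 at depth 2
  add 0.0.0.0/0 -> H4 at depth 0
  add 13.210.162.67/32 -> H7 at depth 32
  Q 216.92.16.126: descend 11011000010111000001 ; hops seen [H4,H3,H3] ; pick H3
  - 216.0.0.0/8 clear@8
  Q 252.213.0.0: descend 111111001101010100 ; hops seen [H4,H5,H4] ; pick H4
  add 252.0.0.0/8 -> H2 at depth 8
  Q 252.0.0.84: descend 11111100 ; hops seen [H4,H2] ; pick H2
  add 13.210.0.0/16 -> H5 at depth 16
  - 13.210.0.0/16 clear@16
  add 216.92.0.0/16 -> H4 at depth 16
  - 252.213.0.0/17 clear@17
  add 252.213.0.0/16 -> H3 at depth 16
  add 252.213.0.0/16 -> H3 at depth 16
  Q 239.209.229.68: descend 111 ; hops seen [H4] ; pick H4
  Q 252.167.103.38: descend 111111001 ; hops seen [H4,H2] ; pick H2
  add 216.0.0.0/8 -> H6 at depth 8
  add 252.213.58.96/28 -> H6 at depth 28
  add 252.213.58.96/28 -> H7 at depth 28
  add 252.213.58.108/32 -> H7 at depth 32

== LOOKUPS ==
["H3","H3","H3","H3","H4","H2","H4","H2"]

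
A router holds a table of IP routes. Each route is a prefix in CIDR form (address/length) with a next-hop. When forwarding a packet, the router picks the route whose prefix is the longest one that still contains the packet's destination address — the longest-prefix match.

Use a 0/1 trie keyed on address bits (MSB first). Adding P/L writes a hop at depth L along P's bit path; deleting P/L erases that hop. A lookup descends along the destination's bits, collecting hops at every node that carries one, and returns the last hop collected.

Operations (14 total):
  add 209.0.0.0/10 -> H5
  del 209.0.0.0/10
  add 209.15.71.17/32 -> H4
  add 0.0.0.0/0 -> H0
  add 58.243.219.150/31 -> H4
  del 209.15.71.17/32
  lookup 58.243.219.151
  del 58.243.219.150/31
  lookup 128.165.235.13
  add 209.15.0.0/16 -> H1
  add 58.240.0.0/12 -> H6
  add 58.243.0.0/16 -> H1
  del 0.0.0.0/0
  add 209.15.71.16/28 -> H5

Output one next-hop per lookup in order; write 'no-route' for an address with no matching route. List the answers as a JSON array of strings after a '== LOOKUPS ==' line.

Process each operation:
  add 209.0.0.0/10 -> H5 at depth 10
  del 209.0.0.0/10 (clear depth 10)
  add 209.15.71.17/32 -> H4 at depth 32
  add 0.0.0.0/0 -> H0 at depth 0
  add 58.243.219.150/31 -> H4 at depth 31
  del 209.15.71.17/32 (clear depth 32)
  lookup 58.243.219.151: bits 0011101011110011110110111001011 walk d0:H0→d1:-→d2:-→d3:-→d4:-→d5:-→d6:-→d7:-→d8:-→d9:-→d10:-→d11:-→d12:-→d13:-→d14:-→d15:-→d16:-→d17:-→d18:-→d19:-→d20:-→d21:-→d22:-→d23:-→d24:-→d25:-→d26:-→d27:-→d28:-→d29:-→d30:-→d31:H4 -> H4
  del 58.243.219.150/31 (clear depth 31)
  lookup 128.165.235.13: bits 1 walk d0:H0→d1:- -> H0
  add 209.15.0.0/16 -> H1 at depth 16
  add 58.240.0.0/12 -> H6 at depth 12
  add 58.243.0.0/16 -> H1 at depth 16
  del 0.0.0.0/0 (clear depth 0)
  add 209.15.71.16/28 -> H5 at depth 28

== LOOKUPS ==
["H4","H0"]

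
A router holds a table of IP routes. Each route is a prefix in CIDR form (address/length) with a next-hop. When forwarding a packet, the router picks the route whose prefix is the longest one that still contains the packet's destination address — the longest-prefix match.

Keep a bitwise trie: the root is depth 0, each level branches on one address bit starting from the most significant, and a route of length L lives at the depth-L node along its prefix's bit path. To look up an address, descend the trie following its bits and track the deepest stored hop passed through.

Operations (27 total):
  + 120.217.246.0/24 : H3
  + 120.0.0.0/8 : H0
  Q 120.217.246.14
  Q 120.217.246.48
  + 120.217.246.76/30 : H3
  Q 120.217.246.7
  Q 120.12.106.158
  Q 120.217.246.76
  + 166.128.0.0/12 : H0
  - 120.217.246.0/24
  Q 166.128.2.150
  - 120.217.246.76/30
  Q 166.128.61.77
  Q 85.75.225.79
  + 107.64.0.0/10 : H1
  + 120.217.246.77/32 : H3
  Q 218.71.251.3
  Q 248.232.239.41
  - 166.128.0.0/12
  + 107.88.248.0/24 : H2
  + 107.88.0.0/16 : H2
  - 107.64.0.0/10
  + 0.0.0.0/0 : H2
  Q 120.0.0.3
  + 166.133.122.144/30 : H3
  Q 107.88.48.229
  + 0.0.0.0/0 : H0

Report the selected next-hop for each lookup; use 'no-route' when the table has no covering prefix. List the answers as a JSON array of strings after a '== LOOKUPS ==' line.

Process each operation:
  add 120.217.246.0/24 -> H3 at depth 24
  add 120.0.0.0/8 -> H0 at depth 8
  lookup 120.217.246.14: bits 011110001101100111110110 walk d0:-→d1:-→d2:-→d3:-→d4:-→d5:-→d6:-→d7:-→d8:H0→d9:-→d10:-→d11:-→d12:-→d13:-→d14:-→d15:-→d16:-→d17:-→d18:-→d19:-→d20:-→d21:-→d22:-→d23:-→d24:H3 -> H3
  lookup 120.217.246.48: bits 011110001101100111110110 walk d0:-→d1:-→d2:-→d3:-→d4:-→d5:-→d6:-→d7:-→d8:H0→d9:-→d10:-→d11:-→d12:-→d13:-→d14:-→d15:-→d16:-→d17:-→d18:-→d19:-→d20:-→d21:-→d22:-→d23:-→d24:H3 -> H3
  add 120.217.246.76/30 -> H3 at depth 30
  lookup 120.217.246.7: bits 0111100011011001111101100 walk d0:-→d1:-→d2:-→d3:-→d4:-→d5:-→d6:-→d7:-→d8:H0→d9:-→d10:-→d11:-→d12:-→d13:-→d14:-→d15:-→d16:-→d17:-→d18:-→d19:-→d20:-→d21:-→d22:-→d23:-→d24:H3→d25:- -> H3
  lookup 120.12.106.158: bits 01111000 walk d0:-→d1:-→d2:-→d3:-→d4:-→d5:-→d6:-→d7:-→d8:H0 -> H0
  lookup 120.217.246.76: bits 011110001101100111110110010011 walk d0:-→d1:-→d2:-→d3:-→d4:-→d5:-→d6:-→d7:-→d8:H0→d9:-→d10:-→d11:-→d12:-→d13:-→d14:-→d15:-→d16:-→d17:-→d18:-→d19:-→d20:-→d21:-→d22:-→d23:-→d24:H3→d25:-→d26:-→d27:-→d28:-→d29:-→d30:H3 -> H3
  add 166.128.0.0/12 -> H0 at depth 12
  del 120.217.246.0/24 (clear depth 24)
  lookup 166.128.2.150: bits 101001101000 walk d0:-→d1:-→d2:-→d3:-→d4:-→d5:-→d6:-→d7:-→d8:-→d9:-→d10:-→d11:-→d12:H0 -> H0
  del 120.217.246.76/30 (clear depth 30)
  lookup 166.128.61.77: bits 101001101000 walk d0:-→d1:-→d2:-→d3:-→d4:-→d5:-→d6:-→d7:-→d8:-→d9:-→d10:-→d11:-→d12:H0 -> H0
  lookup 85.75.225.79: bits 01 walk d0:-→d1:-→d2:- -> no-route
  add 107.64.0.0/10 -> H1 at depth 10
  add 120.217.246.77/32 -> H3 at depth 32
  lookup 218.71.251.3: bits 1 walk d0:-→d1:- -> no-route
  lookup 248.232.239.41: bits 1 walk d0:-→d1:- -> no-route
  del 166.128.0.0/12 (clear depth 12)
  add 107.88.248.0/24 -> H2 at depth 24
  add 107.88.0.0/16 -> H2 at depth 16
  del 107.64.0.0/10 (clear depth 10)
  add 0.0.0.0/0 -> H2 at depth 0
  lookup 120.0.0.3: bits 01111000 walk d0:H2→d1:-→d2:-→d3:-→d4:-→d5:-→d6:-→d7:-→d8:H0 -> H0
  add 166.133.122.144/30 -> H3 at depth 30
  lookup 107.88.48.229: bits 0110101101011000 walk d0:H2→d1:-→d2:-→d3:-→d4:-→d5:-→d6:-→d7:-→d8:-→d9:-→d10:-→d11:-→d12:-→d13:-→d14:-→d15:-→d16:H2 -> H2
  add 0.0.0.0/0 -> H0 at depth 0

== LOOKUPS ==
["H3","H3","H3","H0","H3","H0","H0","no-route","no-route","no-route","H0","H2"]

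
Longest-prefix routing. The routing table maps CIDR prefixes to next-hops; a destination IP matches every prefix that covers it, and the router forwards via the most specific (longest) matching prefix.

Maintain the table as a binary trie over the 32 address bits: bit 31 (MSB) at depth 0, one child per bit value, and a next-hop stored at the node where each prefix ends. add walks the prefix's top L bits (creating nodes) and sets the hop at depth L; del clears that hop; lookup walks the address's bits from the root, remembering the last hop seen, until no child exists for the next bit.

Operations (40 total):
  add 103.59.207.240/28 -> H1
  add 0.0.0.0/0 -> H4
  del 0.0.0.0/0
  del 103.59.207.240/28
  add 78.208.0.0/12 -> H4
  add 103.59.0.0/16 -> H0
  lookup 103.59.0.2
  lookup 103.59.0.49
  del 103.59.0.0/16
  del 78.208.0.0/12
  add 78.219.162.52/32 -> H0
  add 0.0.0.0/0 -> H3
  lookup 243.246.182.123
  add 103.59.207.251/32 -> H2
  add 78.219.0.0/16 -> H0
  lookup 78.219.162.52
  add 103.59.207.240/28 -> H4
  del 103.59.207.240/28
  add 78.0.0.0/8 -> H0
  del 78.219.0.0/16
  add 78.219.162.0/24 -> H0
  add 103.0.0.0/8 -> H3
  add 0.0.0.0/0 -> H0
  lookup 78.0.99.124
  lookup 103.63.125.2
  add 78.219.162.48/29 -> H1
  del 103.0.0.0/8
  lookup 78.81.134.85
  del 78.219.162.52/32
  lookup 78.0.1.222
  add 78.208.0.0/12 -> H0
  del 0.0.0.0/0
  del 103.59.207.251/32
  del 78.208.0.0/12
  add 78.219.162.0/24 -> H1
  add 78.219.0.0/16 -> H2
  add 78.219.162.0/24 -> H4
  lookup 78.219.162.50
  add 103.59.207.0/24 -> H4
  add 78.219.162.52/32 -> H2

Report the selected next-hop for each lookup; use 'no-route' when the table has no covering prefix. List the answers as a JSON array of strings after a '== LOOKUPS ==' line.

Trace:
  + 103.59.207.240/28 (H1) depth=28
  + 0.0.0.0/0 (H4) depth=0
  - 0.0.0.0/0 clear@0
  - 103.59.207.240/28 clear@28
  + 78.208.0.0/12 (H4) depth=12
  + 103.59.0.0/16 (H0) depth=16
  lookup 103.59.0.2: bits 0110011100111011 walk d0:-→d1:-→d2:-→d3:-→d4:-→d5:-→d6:-→d7:-→d8:-→d9:-→d10:-→d11:-→d12:-→d13:-→d14:-→d15:-→d16:H0 -> H0
  lookup 103.59.0.49: bits 0110011100111011 walk d0:-→d1:-→d2:-→d3:-→d4:-→d5:-→d6:-→d7:-→d8:-→d9:-→d10:-→d11:-→d12:-→d13:-→d14:-→d15:-→d16:H0 -> H0
  - 103.59.0.0/16 clear@16
  - 78.208.0.0/12 clear@12
  + 78.219.162.52/32 (H0) depth=32
  + 0.0.0.0/0 (H3) depth=0
  lookup 243.246.182.123: bits ε walk d0:H3 -> H3
  + 103.59.207.251/32 (H2) depth=32
  + 78.219.0.0/16 (H0) depth=16
  lookup 78.219.162.52: bits 01001110110110111010001000110100 walk d0:H3→d1:-→d2:-→d3:-→d4:-→d5:-→d6:-→d7:-→d8:-→d9:-→d10:-→d11:-→d12:-→d13:-→d14:-→d15:-→d16:H0→d17:-→d18:-→d19:-→d20:-→d21:-→d22:-→d23:-→d24:-→d25:-→d26:-→d27:-→d28:-→d29:-→d30:-→d31:-→d32:H0 -> H0
  + 103.59.207.240/28 (H4) depth=28
  - 103.59.207.240/28 clear@28
  + 78.0.0.0/8 (H0) depth=8
  - 78.219.0.0/16 clear@16
  + 78.219.162.0/24 (H0) depth=24
  + 103.0.0.0/8 (H3) depth=8
  + 0.0.0.0/0 (H0) depth=0
  lookup 78.0.99.124: bits 01001110 walk d0:H0→d1:-→d2:-→d3:-→d4:-→d5:-→d6:-→d7:-→d8:H0 -> H0
  lookup 103.63.125.2: bits 0110011100111 walk d0:H0→d1:-→d2:-→d3:-→d4:-→d5:-→d6:-→d7:-→d8:H3→d9:-→d10:-→d11:-→d12:-→d13:- -> H3
  + 78.219.162.48/29 (H1) depth=29
  - 103.0.0.0/8 clear@8
  lookup 78.81.134.85: bits 01001110 walk d0:H0→d1:-→d2:-→d3:-→d4:-→d5:-→d6:-→d7:-→d8:H0 -> H0
  - 78.219.162.52/32 clear@32
  lookup 78.0.1.222: bits 01001110 walk d0:H0→d1:-→d2:-→d3:-→d4:-→d5:-→d6:-→d7:-→d8:H0 -> H0
  + 78.208.0.0/12 (H0) depth=12
  - 0.0.0.0/0 clear@0
  - 103.59.207.251/32 clear@32
  - 78.208.0.0/12 clear@12
  + 78.219.162.0/24 (H1) depth=24
  + 78.219.0.0/16 (H2) depth=16
  + 78.219.162.0/24 (H4) depth=24
  lookup 78.219.162.50: bits 01001110110110111010001000110 walk d0:-→d1:-→d2:-→d3:-→d4:-→d5:-→d6:-→d7:-→d8:H0→d9:-→d10:-→d11:-→d12:-→d13:-→d14:-→d15:-→d16:H2→d17:-→d18:-→d19:-→d20:-→d21:-→d22:-→d23:-→d24:H4→d25:-→d26:-→d27:-→d28:-→d29:H1 -> H1
  + 103.59.207.0/24 (H4) depth=24
  + 78.219.162.52/32 (H2) depth=32

== LOOKUPS ==
["H0","H0","H3","H0","H0","H3","H0","H0","H1"]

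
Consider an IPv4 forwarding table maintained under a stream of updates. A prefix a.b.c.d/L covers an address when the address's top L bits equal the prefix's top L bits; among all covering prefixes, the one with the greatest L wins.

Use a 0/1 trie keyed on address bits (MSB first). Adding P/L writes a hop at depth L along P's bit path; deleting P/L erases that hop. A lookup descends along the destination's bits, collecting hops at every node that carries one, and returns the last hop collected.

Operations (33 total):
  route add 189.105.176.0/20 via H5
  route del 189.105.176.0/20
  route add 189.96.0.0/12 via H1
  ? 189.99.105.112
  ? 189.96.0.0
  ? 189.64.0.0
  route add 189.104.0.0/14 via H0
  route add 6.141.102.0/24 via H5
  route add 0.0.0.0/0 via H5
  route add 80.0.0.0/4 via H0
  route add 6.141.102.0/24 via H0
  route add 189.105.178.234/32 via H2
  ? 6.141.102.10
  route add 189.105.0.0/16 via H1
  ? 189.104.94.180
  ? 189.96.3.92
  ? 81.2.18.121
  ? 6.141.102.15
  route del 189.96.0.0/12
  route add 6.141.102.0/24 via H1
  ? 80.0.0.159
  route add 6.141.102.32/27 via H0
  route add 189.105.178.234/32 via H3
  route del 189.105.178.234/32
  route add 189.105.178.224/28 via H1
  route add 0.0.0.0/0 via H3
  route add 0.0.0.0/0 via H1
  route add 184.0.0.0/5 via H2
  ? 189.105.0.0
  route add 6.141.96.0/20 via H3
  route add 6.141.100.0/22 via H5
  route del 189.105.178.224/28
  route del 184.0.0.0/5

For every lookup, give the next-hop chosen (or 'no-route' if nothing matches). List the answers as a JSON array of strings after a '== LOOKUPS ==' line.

Process each operation:
  add 189.105.176.0/20 -> H5 at depth 20
  - 189.105.176.0/20 clear@20
  add 189.96.0.0/12 -> H1 at depth 12
  Q 189.99.105.112: descend 101111010110 ; hops seen [H1] ; pick H1
  Q 189.96.0.0: descend 101111010110 ; hops seen [H1] ; pick H1
  Q 189.64.0.0: descend 1011110101 ; hops seen [∅] ; pick no-route
  add 189.104.0.0/14 -> H0 at depth 14
  add 6.141.102.0/24 -> H5 at depth 24
  add 0.0.0.0/0 -> H5 at depth 0
  add 80.0.0.0/4 -> H0 at depth 4
  add 6.141.102.0/24 -> H0 at depth 24
  add 189.105.178.234/32 -> H2 at depth 32
  Q 6.141.102.10: descend 000001101000110101100110 ; hops seen [H5,H0] ; pick H0
  add 189.105.0.0/16 -> H1 at depth 16
  Q 189.104.94.180: descend 101111010110100 ; hops seen [H5,H1,H0] ; pick H0
  Q 189.96.3.92: descend 101111010110 ; hops seen [H5,H1] ; pick H1
  Q 81.2.18.121: descend 0101 ; hops seen [H5,H0] ; pick H0
  Q 6.141.102.15: descend 000001101000110101100110 ; hops seen [H5,H0] ; pick H0
  - 189.96.0.0/12 clear@12
  add 6.141.102.0/24 -> H1 at depth 24
  Q 80.0.0.159: descend 0101 ; hops seen [H5,H0] ; pick H0
  add 6.141.102.32/27 -> H0 at depth 27
  add 189.105.178.234/32 -> H3 at depth 32
  - 189.105.178.234/32 clear@32
  add 189.105.178.224/28 -> H1 at depth 28
  add 0.0.0.0/0 -> H3 at depth 0
  add 0.0.0.0/0 -> H1 at depth 0
  add 184.0.0.0/5 -> H2 at depth 5
  Q 189.105.0.0: descend 1011110101101001 ; hops seen [H1,H2,H0,H1] ; pick H1
  add 6.141.96.0/20 -> H3 at depth 20
  add 6.141.100.0/22 -> H5 at depth 22
  - 189.105.178.224/28 clear@28
  - 184.0.0.0/5 clear@5

== LOOKUPS ==
["H1","H1","no-route","H0","H0","H1","H0","H0","H0","H1"]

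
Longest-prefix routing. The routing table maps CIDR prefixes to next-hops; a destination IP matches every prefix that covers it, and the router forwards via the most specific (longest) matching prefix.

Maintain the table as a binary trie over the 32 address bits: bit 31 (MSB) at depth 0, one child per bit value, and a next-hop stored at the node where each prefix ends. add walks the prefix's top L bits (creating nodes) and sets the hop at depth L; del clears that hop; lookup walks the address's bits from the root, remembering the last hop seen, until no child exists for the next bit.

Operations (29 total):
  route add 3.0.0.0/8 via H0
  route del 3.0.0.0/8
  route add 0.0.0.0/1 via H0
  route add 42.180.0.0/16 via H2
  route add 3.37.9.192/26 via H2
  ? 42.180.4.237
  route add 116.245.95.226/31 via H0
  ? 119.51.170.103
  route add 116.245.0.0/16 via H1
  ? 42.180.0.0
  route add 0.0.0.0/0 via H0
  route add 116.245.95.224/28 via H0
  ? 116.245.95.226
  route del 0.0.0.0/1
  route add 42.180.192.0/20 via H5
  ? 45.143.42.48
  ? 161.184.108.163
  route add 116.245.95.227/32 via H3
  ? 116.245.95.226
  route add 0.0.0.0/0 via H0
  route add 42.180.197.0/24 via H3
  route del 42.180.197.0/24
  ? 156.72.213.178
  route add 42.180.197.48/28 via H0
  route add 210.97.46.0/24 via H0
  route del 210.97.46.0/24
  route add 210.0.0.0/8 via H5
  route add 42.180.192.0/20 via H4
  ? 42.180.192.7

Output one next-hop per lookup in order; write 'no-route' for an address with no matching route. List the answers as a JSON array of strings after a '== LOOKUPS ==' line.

Process each operation:
  + 3.0.0.0/8 (H0) depth=8
  - 3.0.0.0/8 clear@8
  + 0.0.0.0/1 (H0) depth=1
  + 42.180.0.0/16 (H2) depth=16
  + 3.37.9.192/26 (H2) depth=26
  Q 42.180.4.237: descend 0010101010110100 ; hops seen [H0,H2] ; pick H2
  + 116.245.95.226/31 (H0) depth=31
  Q 119.51.170.103: descend 011101 ; hops seen [H0] ; pick H0
  + 116.245.0.0/16 (H1) depth=16
  Q 42.180.0.0: descend 0010101010110100 ; hops seen [H0,H2] ; pick H2
  + 0.0.0.0/0 (H0) depth=0
  + 116.245.95.224/28 (H0) depth=28
  Q 116.245.95.226: descend 0111010011110101010111111110001 ; hops seen [H0,H0,H1,H0,H0] ; pick H0
  - 0.0.0.0/1 clear@1
  + 42.180.192.0/20 (H5) depth=20
  Q 45.143.42.48: descend 00101 ; hops seen [H0] ; pick H0
  Q 161.184.108.163: descend ε ; hops seen [H0] ; pick H0
  + 116.245.95.227/32 (H3) depth=32
  Q 116.245.95.226: descend 0111010011110101010111111110001 ; hops seen [H0,H1,H0,H0] ; pick H0
  + 0.0.0.0/0 (H0) depth=0
  + 42.180.197.0/24 (H3) depth=24
  - 42.180.197.0/24 clear@24
  Q 156.72.213.178: descend ε ; hops seen [H0] ; pick H0
  + 42.180.197.48/28 (H0) depth=28
  + 210.97.46.0/24 (H0) depth=24
  - 210.97.46.0/24 clear@24
  + 210.0.0.0/8 (H5) depth=8
  + 42.180.192.0/20 (H4) depth=20
  Q 42.180.192.7: descend 001010101011010011000 ; hops seen [H0,H2,H4] ; pick H4

== LOOKUPS ==
["H2","H0","H2","H0","H0","H0","H0","H0","H4"]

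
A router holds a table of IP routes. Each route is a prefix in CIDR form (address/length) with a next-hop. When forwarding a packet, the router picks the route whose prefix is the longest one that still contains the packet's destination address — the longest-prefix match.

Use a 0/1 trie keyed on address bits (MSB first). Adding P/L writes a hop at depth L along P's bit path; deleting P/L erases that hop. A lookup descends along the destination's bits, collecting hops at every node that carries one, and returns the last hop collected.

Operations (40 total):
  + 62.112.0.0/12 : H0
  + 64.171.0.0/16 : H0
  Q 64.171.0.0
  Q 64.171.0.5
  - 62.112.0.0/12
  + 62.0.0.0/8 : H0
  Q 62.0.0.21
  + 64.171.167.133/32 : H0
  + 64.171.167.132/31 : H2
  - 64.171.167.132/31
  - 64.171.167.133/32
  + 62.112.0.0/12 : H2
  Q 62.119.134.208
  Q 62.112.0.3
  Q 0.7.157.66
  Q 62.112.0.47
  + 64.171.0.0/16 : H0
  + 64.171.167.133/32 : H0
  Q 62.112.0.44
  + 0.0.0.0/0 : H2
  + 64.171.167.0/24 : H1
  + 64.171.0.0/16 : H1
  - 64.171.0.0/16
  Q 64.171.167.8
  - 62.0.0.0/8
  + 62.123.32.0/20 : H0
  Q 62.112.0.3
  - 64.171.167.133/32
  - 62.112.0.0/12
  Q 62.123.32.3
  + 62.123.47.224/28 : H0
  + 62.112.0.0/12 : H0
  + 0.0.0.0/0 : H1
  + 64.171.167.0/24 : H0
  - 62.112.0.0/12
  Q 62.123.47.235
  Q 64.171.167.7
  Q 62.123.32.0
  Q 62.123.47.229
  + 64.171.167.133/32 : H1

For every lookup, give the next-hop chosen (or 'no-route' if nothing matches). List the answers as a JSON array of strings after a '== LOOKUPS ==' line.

Trace:
  add 62.112.0.0/12 -> H0 at depth 12
  add 64.171.0.0/16 -> H0 at depth 16
  ? 64.171.0.0  path d0:-→d1:-→d2:-→d3:-→d4:-→d5:-→d6:-→d7:-→d8:-→d9:-→d10:-→d11:-→d12:-→d13:-→d14:-→d15:-→d16:H0  best=H0
  ? 64.171.0.5  path d0:-→d1:-→d2:-→d3:-→d4:-→d5:-→d6:-→d7:-→d8:-→d9:-→d10:-→d11:-→d12:-→d13:-→d14:-→d15:-→d16:H0  best=H0
  del 62.112.0.0/12 (clear depth 12)
  add 62.0.0.0/8 -> H0 at depth 8
  ? 62.0.0.21  path d0:-→d1:-→d2:-→d3:-→d4:-→d5:-→d6:-→d7:-→d8:H0→d9:-  best=H0
  add 64.171.167.133/32 -> H0 at depth 32
  add 64.171.167.132/31 -> H2 at depth 31
  del 64.171.167.132/31 (clear depth 31)
  del 64.171.167.133/32 (clear depth 32)
  add 62.112.0.0/12 -> H2 at depth 12
  ? 62.119.134.208  path d0:-→d1:-→d2:-→d3:-→d4:-→d5:-→d6:-→d7:-→d8:H0→d9:-→d10:-→d11:-→d12:H2  best=H2
  ? 62.112.0.3  path d0:-→d1:-→d2:-→d3:-→d4:-→d5:-→d6:-→d7:-→d8:H0→d9:-→d10:-→d11:-→d12:H2  best=H2
  ? 0.7.157.66  path d0:-→d1:-→d2:-  best=no-route
  ? 62.112.0.47  path d0:-→d1:-→d2:-→d3:-→d4:-→d5:-→d6:-→d7:-→d8:H0→d9:-→d10:-→d11:-→d12:H2  best=H2
  add 64.171.0.0/16 -> H0 at depth 16
  add 64.171.167.133/32 -> H0 at depth 32
  ? 62.112.0.44  path d0:-→d1:-→d2:-→d3:-→d4:-→d5:-→d6:-→d7:-→d8:H0→d9:-→d10:-→d11:-→d12:H2  best=H2
  add 0.0.0.0/0 -> H2 at depth 0
  add 64.171.167.0/24 -> H1 at depth 24
  add 64.171.0.0/16 -> H1 at depth 16
  del 64.171.0.0/16 (clear depth 16)
  ? 64.171.167.8  path d0:H2→d1:-→d2:-→d3:-→d4:-→d5:-→d6:-→d7:-→d8:-→d9:-→d10:-→d11:-→d12:-→d13:-→d14:-→d15:-→d16:-→d17:-→d18:-→d19:-→d20:-→d21:-→d22:-→d23:-→d24:H1  best=H1
  del 62.0.0.0/8 (clear depth 8)
  add 62.123.32.0/20 -> H0 at depth 20
  ? 62.112.0.3  path d0:H2→d1:-→d2:-→d3:-→d4:-→d5:-→d6:-→d7:-→d8:-→d9:-→d10:-→d11:-→d12:H2  best=H2
  del 64.171.167.133/32 (clear depth 32)
  del 62.112.0.0/12 (clear depth 12)
  ? 62.123.32.3  path d0:H2→d1:-→d2:-→d3:-→d4:-→d5:-→d6:-→d7:-→d8:-→d9:-→d10:-→d11:-→d12:-→d13:-→d14:-→d15:-→d16:-→d17:-→d18:-→d19:-→d20:H0  best=H0
  add 62.123.47.224/28 -> H0 at depth 28
  add 62.112.0.0/12 -> H0 at depth 12
  add 0.0.0.0/0 -> H1 at depth 0
  add 64.171.167.0/24 -> H0 at depth 24
  del 62.112.0.0/12 (clear depth 12)
  ? 62.123.47.235  path d0:H1→d1:-→d2:-→d3:-→d4:-→d5:-→d6:-→d7:-→d8:-→d9:-→d10:-→d11:-→d12:-→d13:-→d14:-→d15:-→d16:-→d17:-→d18:-→d19:-→d20:H0→d21:-→d22:-→d23:-→d24:-→d25:-→d26:-→d27:-→d28:H0  best=H0
  ? 64.171.167.7  path d0:H1→d1:-→d2:-→d3:-→d4:-→d5:-→d6:-→d7:-→d8:-→d9:-→d10:-→d11:-→d12:-→d13:-→d14:-→d15:-→d16:-→d17:-→d18:-→d19:-→d20:-→d21:-→d22:-→d23:-→d24:H0  best=H0
  ? 62.123.32.0  path d0:H1→d1:-→d2:-→d3:-→d4:-→d5:-→d6:-→d7:-→d8:-→d9:-→d10:-→d11:-→d12:-→d13:-→d14:-→d15:-→d16:-→d17:-→d18:-→d19:-→d20:H0  best=H0
  ? 62.123.47.229  path d0:H1→d1:-→d2:-→d3:-→d4:-→d5:-→d6:-→d7:-→d8:-→d9:-→d10:-→d11:-→d12:-→d13:-→d14:-→d15:-→d16:-→d17:-→d18:-→d19:-→d20:H0→d21:-→d22:-→d23:-→d24:-→d25:-→d26:-→d27:-→d28:H0  best=H0
  add 64.171.167.133/32 -> H1 at depth 32

== LOOKUPS ==
["H0","H0","H0","H2","H2","no-route","H2","H2","H1","H2","H0","H0","H0","H0","H0"]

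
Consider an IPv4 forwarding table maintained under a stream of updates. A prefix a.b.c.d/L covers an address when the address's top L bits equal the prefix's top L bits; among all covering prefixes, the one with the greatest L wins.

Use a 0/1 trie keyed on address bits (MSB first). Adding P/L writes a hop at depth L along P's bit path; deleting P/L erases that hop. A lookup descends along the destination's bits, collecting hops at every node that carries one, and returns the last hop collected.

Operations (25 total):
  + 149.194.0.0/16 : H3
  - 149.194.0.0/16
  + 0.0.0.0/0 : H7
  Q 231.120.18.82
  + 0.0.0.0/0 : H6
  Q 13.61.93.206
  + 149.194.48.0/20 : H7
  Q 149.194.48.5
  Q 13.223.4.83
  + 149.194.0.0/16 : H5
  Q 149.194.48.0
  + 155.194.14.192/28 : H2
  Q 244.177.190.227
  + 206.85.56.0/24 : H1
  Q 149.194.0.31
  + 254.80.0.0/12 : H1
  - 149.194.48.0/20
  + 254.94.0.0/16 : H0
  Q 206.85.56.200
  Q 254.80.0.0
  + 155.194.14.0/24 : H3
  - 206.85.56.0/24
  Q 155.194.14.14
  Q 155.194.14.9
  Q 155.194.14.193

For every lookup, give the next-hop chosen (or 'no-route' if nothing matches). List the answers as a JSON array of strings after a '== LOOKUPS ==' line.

Apply in order:
  add 149.194.0.0/16 -> H3 at depth 16
  del 149.194.0.0/16 (clear depth 16)
  add 0.0.0.0/0 -> H7 at depth 0
  lookup 231.120.18.82: bits 1 walk d0:H7→d1:- -> H7
  add 0.0.0.0/0 -> H6 at depth 0
  lookup 13.61.93.206: bits ε walk d0:H6 -> H6
  add 149.194.48.0/20 -> H7 at depth 20
  lookup 149.194.48.5: bits 10010101110000100011 walk d0:H6→d1:-→d2:-→d3:-→d4:-→d5:-→d6:-→d7:-→d8:-→d9:-→d10:-→d11:-→d12:-→d13:-→d14:-→d15:-→d16:-→d17:-→d18:-→d19:-→d20:H7 -> H7
  lookup 13.223.4.83: bits ε walk d0:H6 -> H6
  add 149.194.0.0/16 -> H5 at depth 16
  lookup 149.194.48.0: bits 10010101110000100011 walk d0:H6→d1:-→d2:-→d3:-→d4:-→d5:-→d6:-→d7:-→d8:-→d9:-→d10:-→d11:-→d12:-→d13:-→d14:-→d15:-→d16:H5→d17:-→d18:-→d19:-→d20:H7 -> H7
  add 155.194.14.192/28 -> H2 at depth 28
  lookup 244.177.190.227: bits 1 walk d0:H6→d1:- -> H6
  add 206.85.56.0/24 -> H1 at depth 24
  lookup 149.194.0.31: bits 100101011100001000 walk d0:H6→d1:-→d2:-→d3:-→d4:-→d5:-→d6:-→d7:-→d8:-→d9:-→d10:-→d11:-→d12:-→d13:-→d14:-→d15:-→d16:H5→d17:-→d18:- -> H5
  add 254.80.0.0/12 -> H1 at depth 12
  del 149.194.48.0/20 (clear depth 20)
  add 254.94.0.0/16 -> H0 at depth 16
  lookup 206.85.56.200: bits 110011100101010100111000 walk d0:H6→d1:-→d2:-→d3:-→d4:-→d5:-→d6:-→d7:-→d8:-→d9:-→d10:-→d11:-→d12:-→d13:-→d14:-→d15:-→d16:-→d17:-→d18:-→d19:-→d20:-→d21:-→d22:-→d23:-→d24:H1 -> H1
  lookup 254.80.0.0: bits 111111100101 walk d0:H6→d1:-→d2:-→d3:-→d4:-→d5:-→d6:-→d7:-→d8:-→d9:-→d10:-→d11:-→d12:H1 -> H1
  add 155.194.14.0/24 -> H3 at depth 24
  del 206.85.56.0/24 (clear depth 24)
  lookup 155.194.14.14: bits 100110111100001000001110 walk d0:H6→d1:-→d2:-→d3:-→d4:-→d5:-→d6:-→d7:-→d8:-→d9:-→d10:-→d11:-→d12:-→d13:-→d14:-→d15:-→d16:-→d17:-→d18:-→d19:-→d20:-→d21:-→d22:-→d23:-→d24:H3 -> H3
  lookup 155.194.14.9: bits 100110111100001000001110 walk d0:H6→d1:-→d2:-→d3:-→d4:-→d5:-→d6:-→d7:-→d8:-→d9:-→d10:-→d11:-→d12:-→d13:-→d14:-→d15:-→d16:-→d17:-→d18:-→d19:-→d20:-→d21:-→d22:-→d23:-→d24:H3 -> H3
  lookup 155.194.14.193: bits 1001101111000010000011101100 walk d0:H6→d1:-→d2:-→d3:-→d4:-→d5:-→d6:-→d7:-→d8:-→d9:-→d10:-→d11:-→d12:-→d13:-→d14:-→d15:-→d16:-→d17:-→d18:-→d19:-→d20:-→d21:-→d22:-→d23:-→d24:H3→d25:-→d26:-→d27:-→d28:H2 -> H2

== LOOKUPS ==
["H7","H6","H7","H6","H7","H6","H5","H1","H1","H3","H3","H2"]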